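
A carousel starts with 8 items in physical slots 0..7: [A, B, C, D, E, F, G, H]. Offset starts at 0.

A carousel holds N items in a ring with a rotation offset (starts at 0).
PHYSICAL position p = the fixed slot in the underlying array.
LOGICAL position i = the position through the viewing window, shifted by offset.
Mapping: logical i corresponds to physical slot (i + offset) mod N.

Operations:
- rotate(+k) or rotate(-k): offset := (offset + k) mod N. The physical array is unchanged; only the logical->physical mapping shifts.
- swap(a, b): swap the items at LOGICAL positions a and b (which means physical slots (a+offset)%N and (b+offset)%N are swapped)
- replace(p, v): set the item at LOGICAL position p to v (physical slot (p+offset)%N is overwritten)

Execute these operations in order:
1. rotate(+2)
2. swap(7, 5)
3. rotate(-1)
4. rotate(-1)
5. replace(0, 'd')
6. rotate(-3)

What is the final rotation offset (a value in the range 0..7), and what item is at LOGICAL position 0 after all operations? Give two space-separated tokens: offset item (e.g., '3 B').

After op 1 (rotate(+2)): offset=2, physical=[A,B,C,D,E,F,G,H], logical=[C,D,E,F,G,H,A,B]
After op 2 (swap(7, 5)): offset=2, physical=[A,H,C,D,E,F,G,B], logical=[C,D,E,F,G,B,A,H]
After op 3 (rotate(-1)): offset=1, physical=[A,H,C,D,E,F,G,B], logical=[H,C,D,E,F,G,B,A]
After op 4 (rotate(-1)): offset=0, physical=[A,H,C,D,E,F,G,B], logical=[A,H,C,D,E,F,G,B]
After op 5 (replace(0, 'd')): offset=0, physical=[d,H,C,D,E,F,G,B], logical=[d,H,C,D,E,F,G,B]
After op 6 (rotate(-3)): offset=5, physical=[d,H,C,D,E,F,G,B], logical=[F,G,B,d,H,C,D,E]

Answer: 5 F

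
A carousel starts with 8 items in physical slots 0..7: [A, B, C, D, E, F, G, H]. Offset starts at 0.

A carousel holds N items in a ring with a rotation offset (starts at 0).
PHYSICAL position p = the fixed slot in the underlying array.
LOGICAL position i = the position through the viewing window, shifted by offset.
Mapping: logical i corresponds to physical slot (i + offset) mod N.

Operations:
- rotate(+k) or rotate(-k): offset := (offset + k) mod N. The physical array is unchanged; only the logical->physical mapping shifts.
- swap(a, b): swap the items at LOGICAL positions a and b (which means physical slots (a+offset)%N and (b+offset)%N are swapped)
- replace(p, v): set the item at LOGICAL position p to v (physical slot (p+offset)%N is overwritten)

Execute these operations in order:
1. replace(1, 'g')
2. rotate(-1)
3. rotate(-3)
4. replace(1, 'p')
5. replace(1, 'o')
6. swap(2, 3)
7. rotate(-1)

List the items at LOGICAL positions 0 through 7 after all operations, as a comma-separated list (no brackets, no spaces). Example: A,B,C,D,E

Answer: D,E,o,H,G,A,g,C

Derivation:
After op 1 (replace(1, 'g')): offset=0, physical=[A,g,C,D,E,F,G,H], logical=[A,g,C,D,E,F,G,H]
After op 2 (rotate(-1)): offset=7, physical=[A,g,C,D,E,F,G,H], logical=[H,A,g,C,D,E,F,G]
After op 3 (rotate(-3)): offset=4, physical=[A,g,C,D,E,F,G,H], logical=[E,F,G,H,A,g,C,D]
After op 4 (replace(1, 'p')): offset=4, physical=[A,g,C,D,E,p,G,H], logical=[E,p,G,H,A,g,C,D]
After op 5 (replace(1, 'o')): offset=4, physical=[A,g,C,D,E,o,G,H], logical=[E,o,G,H,A,g,C,D]
After op 6 (swap(2, 3)): offset=4, physical=[A,g,C,D,E,o,H,G], logical=[E,o,H,G,A,g,C,D]
After op 7 (rotate(-1)): offset=3, physical=[A,g,C,D,E,o,H,G], logical=[D,E,o,H,G,A,g,C]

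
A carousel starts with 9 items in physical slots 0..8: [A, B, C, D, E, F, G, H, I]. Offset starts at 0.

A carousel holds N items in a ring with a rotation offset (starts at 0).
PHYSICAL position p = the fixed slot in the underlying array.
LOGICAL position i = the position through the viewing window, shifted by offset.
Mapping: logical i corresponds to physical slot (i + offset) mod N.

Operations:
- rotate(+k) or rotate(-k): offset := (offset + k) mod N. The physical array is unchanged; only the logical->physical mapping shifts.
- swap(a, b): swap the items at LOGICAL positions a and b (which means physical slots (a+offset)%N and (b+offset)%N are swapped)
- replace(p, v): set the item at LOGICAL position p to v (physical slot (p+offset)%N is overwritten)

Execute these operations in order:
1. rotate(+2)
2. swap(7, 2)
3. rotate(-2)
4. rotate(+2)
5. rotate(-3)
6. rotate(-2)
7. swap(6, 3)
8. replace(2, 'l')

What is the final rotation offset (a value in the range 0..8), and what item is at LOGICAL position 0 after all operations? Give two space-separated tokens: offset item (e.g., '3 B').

After op 1 (rotate(+2)): offset=2, physical=[A,B,C,D,E,F,G,H,I], logical=[C,D,E,F,G,H,I,A,B]
After op 2 (swap(7, 2)): offset=2, physical=[E,B,C,D,A,F,G,H,I], logical=[C,D,A,F,G,H,I,E,B]
After op 3 (rotate(-2)): offset=0, physical=[E,B,C,D,A,F,G,H,I], logical=[E,B,C,D,A,F,G,H,I]
After op 4 (rotate(+2)): offset=2, physical=[E,B,C,D,A,F,G,H,I], logical=[C,D,A,F,G,H,I,E,B]
After op 5 (rotate(-3)): offset=8, physical=[E,B,C,D,A,F,G,H,I], logical=[I,E,B,C,D,A,F,G,H]
After op 6 (rotate(-2)): offset=6, physical=[E,B,C,D,A,F,G,H,I], logical=[G,H,I,E,B,C,D,A,F]
After op 7 (swap(6, 3)): offset=6, physical=[D,B,C,E,A,F,G,H,I], logical=[G,H,I,D,B,C,E,A,F]
After op 8 (replace(2, 'l')): offset=6, physical=[D,B,C,E,A,F,G,H,l], logical=[G,H,l,D,B,C,E,A,F]

Answer: 6 G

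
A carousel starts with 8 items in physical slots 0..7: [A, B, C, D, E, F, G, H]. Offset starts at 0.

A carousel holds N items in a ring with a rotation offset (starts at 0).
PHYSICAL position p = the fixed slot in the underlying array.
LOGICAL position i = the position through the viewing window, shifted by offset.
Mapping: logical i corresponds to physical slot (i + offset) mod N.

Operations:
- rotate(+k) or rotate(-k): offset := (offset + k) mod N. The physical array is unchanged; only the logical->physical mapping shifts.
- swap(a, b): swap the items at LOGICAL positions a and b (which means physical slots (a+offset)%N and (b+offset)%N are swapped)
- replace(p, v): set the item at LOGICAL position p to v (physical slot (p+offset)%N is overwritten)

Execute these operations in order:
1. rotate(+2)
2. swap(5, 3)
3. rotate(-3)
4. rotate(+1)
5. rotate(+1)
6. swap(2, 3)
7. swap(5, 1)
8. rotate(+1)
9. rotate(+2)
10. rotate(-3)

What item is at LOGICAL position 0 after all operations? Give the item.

Answer: B

Derivation:
After op 1 (rotate(+2)): offset=2, physical=[A,B,C,D,E,F,G,H], logical=[C,D,E,F,G,H,A,B]
After op 2 (swap(5, 3)): offset=2, physical=[A,B,C,D,E,H,G,F], logical=[C,D,E,H,G,F,A,B]
After op 3 (rotate(-3)): offset=7, physical=[A,B,C,D,E,H,G,F], logical=[F,A,B,C,D,E,H,G]
After op 4 (rotate(+1)): offset=0, physical=[A,B,C,D,E,H,G,F], logical=[A,B,C,D,E,H,G,F]
After op 5 (rotate(+1)): offset=1, physical=[A,B,C,D,E,H,G,F], logical=[B,C,D,E,H,G,F,A]
After op 6 (swap(2, 3)): offset=1, physical=[A,B,C,E,D,H,G,F], logical=[B,C,E,D,H,G,F,A]
After op 7 (swap(5, 1)): offset=1, physical=[A,B,G,E,D,H,C,F], logical=[B,G,E,D,H,C,F,A]
After op 8 (rotate(+1)): offset=2, physical=[A,B,G,E,D,H,C,F], logical=[G,E,D,H,C,F,A,B]
After op 9 (rotate(+2)): offset=4, physical=[A,B,G,E,D,H,C,F], logical=[D,H,C,F,A,B,G,E]
After op 10 (rotate(-3)): offset=1, physical=[A,B,G,E,D,H,C,F], logical=[B,G,E,D,H,C,F,A]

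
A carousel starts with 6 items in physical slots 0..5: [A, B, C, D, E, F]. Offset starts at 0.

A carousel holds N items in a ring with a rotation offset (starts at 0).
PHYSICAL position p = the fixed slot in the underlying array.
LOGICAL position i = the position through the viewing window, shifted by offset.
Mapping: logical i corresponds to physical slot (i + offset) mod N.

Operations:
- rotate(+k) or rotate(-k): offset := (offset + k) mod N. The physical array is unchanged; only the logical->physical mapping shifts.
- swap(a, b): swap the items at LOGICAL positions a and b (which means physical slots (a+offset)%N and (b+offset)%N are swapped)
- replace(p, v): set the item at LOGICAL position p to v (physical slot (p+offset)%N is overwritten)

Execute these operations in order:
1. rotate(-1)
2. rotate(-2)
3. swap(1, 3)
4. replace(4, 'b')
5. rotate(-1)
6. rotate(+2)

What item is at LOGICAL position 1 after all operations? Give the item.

After op 1 (rotate(-1)): offset=5, physical=[A,B,C,D,E,F], logical=[F,A,B,C,D,E]
After op 2 (rotate(-2)): offset=3, physical=[A,B,C,D,E,F], logical=[D,E,F,A,B,C]
After op 3 (swap(1, 3)): offset=3, physical=[E,B,C,D,A,F], logical=[D,A,F,E,B,C]
After op 4 (replace(4, 'b')): offset=3, physical=[E,b,C,D,A,F], logical=[D,A,F,E,b,C]
After op 5 (rotate(-1)): offset=2, physical=[E,b,C,D,A,F], logical=[C,D,A,F,E,b]
After op 6 (rotate(+2)): offset=4, physical=[E,b,C,D,A,F], logical=[A,F,E,b,C,D]

Answer: F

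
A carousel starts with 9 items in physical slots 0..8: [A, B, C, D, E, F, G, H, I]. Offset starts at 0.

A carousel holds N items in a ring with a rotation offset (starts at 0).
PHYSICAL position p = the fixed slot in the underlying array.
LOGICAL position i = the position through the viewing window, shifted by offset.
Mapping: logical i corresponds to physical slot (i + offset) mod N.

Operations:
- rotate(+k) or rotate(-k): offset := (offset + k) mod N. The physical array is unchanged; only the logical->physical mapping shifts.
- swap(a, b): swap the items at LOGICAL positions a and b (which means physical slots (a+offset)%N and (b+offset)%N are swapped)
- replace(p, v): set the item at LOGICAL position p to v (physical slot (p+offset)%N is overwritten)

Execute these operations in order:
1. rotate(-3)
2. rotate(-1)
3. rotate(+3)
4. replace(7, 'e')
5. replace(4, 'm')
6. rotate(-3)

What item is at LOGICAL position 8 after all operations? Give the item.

After op 1 (rotate(-3)): offset=6, physical=[A,B,C,D,E,F,G,H,I], logical=[G,H,I,A,B,C,D,E,F]
After op 2 (rotate(-1)): offset=5, physical=[A,B,C,D,E,F,G,H,I], logical=[F,G,H,I,A,B,C,D,E]
After op 3 (rotate(+3)): offset=8, physical=[A,B,C,D,E,F,G,H,I], logical=[I,A,B,C,D,E,F,G,H]
After op 4 (replace(7, 'e')): offset=8, physical=[A,B,C,D,E,F,e,H,I], logical=[I,A,B,C,D,E,F,e,H]
After op 5 (replace(4, 'm')): offset=8, physical=[A,B,C,m,E,F,e,H,I], logical=[I,A,B,C,m,E,F,e,H]
After op 6 (rotate(-3)): offset=5, physical=[A,B,C,m,E,F,e,H,I], logical=[F,e,H,I,A,B,C,m,E]

Answer: E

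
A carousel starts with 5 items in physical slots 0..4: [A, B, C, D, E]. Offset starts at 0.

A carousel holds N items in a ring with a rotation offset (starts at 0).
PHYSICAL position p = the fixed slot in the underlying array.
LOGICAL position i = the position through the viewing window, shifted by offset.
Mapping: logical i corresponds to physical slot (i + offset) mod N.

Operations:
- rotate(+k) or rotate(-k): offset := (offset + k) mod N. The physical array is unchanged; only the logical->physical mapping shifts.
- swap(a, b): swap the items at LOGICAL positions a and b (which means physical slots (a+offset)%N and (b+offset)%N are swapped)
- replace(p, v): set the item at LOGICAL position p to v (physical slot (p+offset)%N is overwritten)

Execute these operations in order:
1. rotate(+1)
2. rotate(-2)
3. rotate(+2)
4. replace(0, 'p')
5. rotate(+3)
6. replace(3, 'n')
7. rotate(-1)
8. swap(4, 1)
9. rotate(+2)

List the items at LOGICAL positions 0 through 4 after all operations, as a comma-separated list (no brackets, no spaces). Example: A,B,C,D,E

Answer: A,p,E,D,n

Derivation:
After op 1 (rotate(+1)): offset=1, physical=[A,B,C,D,E], logical=[B,C,D,E,A]
After op 2 (rotate(-2)): offset=4, physical=[A,B,C,D,E], logical=[E,A,B,C,D]
After op 3 (rotate(+2)): offset=1, physical=[A,B,C,D,E], logical=[B,C,D,E,A]
After op 4 (replace(0, 'p')): offset=1, physical=[A,p,C,D,E], logical=[p,C,D,E,A]
After op 5 (rotate(+3)): offset=4, physical=[A,p,C,D,E], logical=[E,A,p,C,D]
After op 6 (replace(3, 'n')): offset=4, physical=[A,p,n,D,E], logical=[E,A,p,n,D]
After op 7 (rotate(-1)): offset=3, physical=[A,p,n,D,E], logical=[D,E,A,p,n]
After op 8 (swap(4, 1)): offset=3, physical=[A,p,E,D,n], logical=[D,n,A,p,E]
After op 9 (rotate(+2)): offset=0, physical=[A,p,E,D,n], logical=[A,p,E,D,n]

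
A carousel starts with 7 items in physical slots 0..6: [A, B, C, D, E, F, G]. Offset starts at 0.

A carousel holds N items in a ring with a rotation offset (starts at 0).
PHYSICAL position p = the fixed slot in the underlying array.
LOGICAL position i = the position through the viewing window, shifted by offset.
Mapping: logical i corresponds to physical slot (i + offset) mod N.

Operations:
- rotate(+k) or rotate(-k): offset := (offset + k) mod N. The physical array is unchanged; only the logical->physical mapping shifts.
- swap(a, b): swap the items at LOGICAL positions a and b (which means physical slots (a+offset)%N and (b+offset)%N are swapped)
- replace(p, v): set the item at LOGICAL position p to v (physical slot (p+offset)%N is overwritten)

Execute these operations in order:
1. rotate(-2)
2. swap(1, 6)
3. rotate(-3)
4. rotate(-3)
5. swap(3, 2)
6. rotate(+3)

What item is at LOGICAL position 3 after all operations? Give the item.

After op 1 (rotate(-2)): offset=5, physical=[A,B,C,D,E,F,G], logical=[F,G,A,B,C,D,E]
After op 2 (swap(1, 6)): offset=5, physical=[A,B,C,D,G,F,E], logical=[F,E,A,B,C,D,G]
After op 3 (rotate(-3)): offset=2, physical=[A,B,C,D,G,F,E], logical=[C,D,G,F,E,A,B]
After op 4 (rotate(-3)): offset=6, physical=[A,B,C,D,G,F,E], logical=[E,A,B,C,D,G,F]
After op 5 (swap(3, 2)): offset=6, physical=[A,C,B,D,G,F,E], logical=[E,A,C,B,D,G,F]
After op 6 (rotate(+3)): offset=2, physical=[A,C,B,D,G,F,E], logical=[B,D,G,F,E,A,C]

Answer: F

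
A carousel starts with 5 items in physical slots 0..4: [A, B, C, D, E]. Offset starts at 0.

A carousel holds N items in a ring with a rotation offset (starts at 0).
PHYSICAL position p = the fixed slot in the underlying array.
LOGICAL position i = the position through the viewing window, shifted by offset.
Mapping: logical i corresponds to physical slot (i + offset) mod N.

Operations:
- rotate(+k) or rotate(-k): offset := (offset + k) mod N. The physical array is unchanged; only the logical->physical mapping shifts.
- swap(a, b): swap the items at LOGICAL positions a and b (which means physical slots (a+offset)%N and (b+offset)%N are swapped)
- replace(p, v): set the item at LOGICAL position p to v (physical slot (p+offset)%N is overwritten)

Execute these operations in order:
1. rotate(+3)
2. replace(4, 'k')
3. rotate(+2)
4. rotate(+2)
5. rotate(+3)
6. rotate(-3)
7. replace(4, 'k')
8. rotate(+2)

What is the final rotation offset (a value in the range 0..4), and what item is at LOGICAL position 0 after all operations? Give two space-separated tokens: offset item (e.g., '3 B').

Answer: 4 E

Derivation:
After op 1 (rotate(+3)): offset=3, physical=[A,B,C,D,E], logical=[D,E,A,B,C]
After op 2 (replace(4, 'k')): offset=3, physical=[A,B,k,D,E], logical=[D,E,A,B,k]
After op 3 (rotate(+2)): offset=0, physical=[A,B,k,D,E], logical=[A,B,k,D,E]
After op 4 (rotate(+2)): offset=2, physical=[A,B,k,D,E], logical=[k,D,E,A,B]
After op 5 (rotate(+3)): offset=0, physical=[A,B,k,D,E], logical=[A,B,k,D,E]
After op 6 (rotate(-3)): offset=2, physical=[A,B,k,D,E], logical=[k,D,E,A,B]
After op 7 (replace(4, 'k')): offset=2, physical=[A,k,k,D,E], logical=[k,D,E,A,k]
After op 8 (rotate(+2)): offset=4, physical=[A,k,k,D,E], logical=[E,A,k,k,D]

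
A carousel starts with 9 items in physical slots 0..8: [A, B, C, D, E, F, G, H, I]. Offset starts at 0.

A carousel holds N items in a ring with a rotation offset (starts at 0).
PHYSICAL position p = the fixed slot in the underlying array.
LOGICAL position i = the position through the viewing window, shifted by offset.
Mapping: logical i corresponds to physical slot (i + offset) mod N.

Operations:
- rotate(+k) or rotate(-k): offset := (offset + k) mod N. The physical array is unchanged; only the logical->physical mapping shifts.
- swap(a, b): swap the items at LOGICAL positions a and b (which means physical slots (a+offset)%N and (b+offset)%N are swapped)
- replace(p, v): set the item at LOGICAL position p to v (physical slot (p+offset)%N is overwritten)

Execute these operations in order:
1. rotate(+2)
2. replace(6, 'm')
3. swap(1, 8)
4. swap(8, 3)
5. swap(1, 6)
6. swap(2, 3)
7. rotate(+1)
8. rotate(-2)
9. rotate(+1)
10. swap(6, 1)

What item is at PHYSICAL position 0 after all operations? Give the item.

After op 1 (rotate(+2)): offset=2, physical=[A,B,C,D,E,F,G,H,I], logical=[C,D,E,F,G,H,I,A,B]
After op 2 (replace(6, 'm')): offset=2, physical=[A,B,C,D,E,F,G,H,m], logical=[C,D,E,F,G,H,m,A,B]
After op 3 (swap(1, 8)): offset=2, physical=[A,D,C,B,E,F,G,H,m], logical=[C,B,E,F,G,H,m,A,D]
After op 4 (swap(8, 3)): offset=2, physical=[A,F,C,B,E,D,G,H,m], logical=[C,B,E,D,G,H,m,A,F]
After op 5 (swap(1, 6)): offset=2, physical=[A,F,C,m,E,D,G,H,B], logical=[C,m,E,D,G,H,B,A,F]
After op 6 (swap(2, 3)): offset=2, physical=[A,F,C,m,D,E,G,H,B], logical=[C,m,D,E,G,H,B,A,F]
After op 7 (rotate(+1)): offset=3, physical=[A,F,C,m,D,E,G,H,B], logical=[m,D,E,G,H,B,A,F,C]
After op 8 (rotate(-2)): offset=1, physical=[A,F,C,m,D,E,G,H,B], logical=[F,C,m,D,E,G,H,B,A]
After op 9 (rotate(+1)): offset=2, physical=[A,F,C,m,D,E,G,H,B], logical=[C,m,D,E,G,H,B,A,F]
After op 10 (swap(6, 1)): offset=2, physical=[A,F,C,B,D,E,G,H,m], logical=[C,B,D,E,G,H,m,A,F]

Answer: A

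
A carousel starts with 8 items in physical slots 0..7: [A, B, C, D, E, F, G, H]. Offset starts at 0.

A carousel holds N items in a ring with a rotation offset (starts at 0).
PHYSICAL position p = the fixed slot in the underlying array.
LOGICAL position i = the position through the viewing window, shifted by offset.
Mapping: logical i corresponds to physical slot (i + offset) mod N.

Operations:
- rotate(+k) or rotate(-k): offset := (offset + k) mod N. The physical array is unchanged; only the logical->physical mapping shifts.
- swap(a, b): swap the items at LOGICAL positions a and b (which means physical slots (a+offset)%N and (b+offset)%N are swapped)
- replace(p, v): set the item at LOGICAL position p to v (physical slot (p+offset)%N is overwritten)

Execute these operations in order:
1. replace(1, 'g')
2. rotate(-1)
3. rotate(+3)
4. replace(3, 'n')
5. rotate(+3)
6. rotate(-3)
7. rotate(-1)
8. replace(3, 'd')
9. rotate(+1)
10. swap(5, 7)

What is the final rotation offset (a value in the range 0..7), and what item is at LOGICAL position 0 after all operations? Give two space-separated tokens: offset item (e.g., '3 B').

After op 1 (replace(1, 'g')): offset=0, physical=[A,g,C,D,E,F,G,H], logical=[A,g,C,D,E,F,G,H]
After op 2 (rotate(-1)): offset=7, physical=[A,g,C,D,E,F,G,H], logical=[H,A,g,C,D,E,F,G]
After op 3 (rotate(+3)): offset=2, physical=[A,g,C,D,E,F,G,H], logical=[C,D,E,F,G,H,A,g]
After op 4 (replace(3, 'n')): offset=2, physical=[A,g,C,D,E,n,G,H], logical=[C,D,E,n,G,H,A,g]
After op 5 (rotate(+3)): offset=5, physical=[A,g,C,D,E,n,G,H], logical=[n,G,H,A,g,C,D,E]
After op 6 (rotate(-3)): offset=2, physical=[A,g,C,D,E,n,G,H], logical=[C,D,E,n,G,H,A,g]
After op 7 (rotate(-1)): offset=1, physical=[A,g,C,D,E,n,G,H], logical=[g,C,D,E,n,G,H,A]
After op 8 (replace(3, 'd')): offset=1, physical=[A,g,C,D,d,n,G,H], logical=[g,C,D,d,n,G,H,A]
After op 9 (rotate(+1)): offset=2, physical=[A,g,C,D,d,n,G,H], logical=[C,D,d,n,G,H,A,g]
After op 10 (swap(5, 7)): offset=2, physical=[A,H,C,D,d,n,G,g], logical=[C,D,d,n,G,g,A,H]

Answer: 2 C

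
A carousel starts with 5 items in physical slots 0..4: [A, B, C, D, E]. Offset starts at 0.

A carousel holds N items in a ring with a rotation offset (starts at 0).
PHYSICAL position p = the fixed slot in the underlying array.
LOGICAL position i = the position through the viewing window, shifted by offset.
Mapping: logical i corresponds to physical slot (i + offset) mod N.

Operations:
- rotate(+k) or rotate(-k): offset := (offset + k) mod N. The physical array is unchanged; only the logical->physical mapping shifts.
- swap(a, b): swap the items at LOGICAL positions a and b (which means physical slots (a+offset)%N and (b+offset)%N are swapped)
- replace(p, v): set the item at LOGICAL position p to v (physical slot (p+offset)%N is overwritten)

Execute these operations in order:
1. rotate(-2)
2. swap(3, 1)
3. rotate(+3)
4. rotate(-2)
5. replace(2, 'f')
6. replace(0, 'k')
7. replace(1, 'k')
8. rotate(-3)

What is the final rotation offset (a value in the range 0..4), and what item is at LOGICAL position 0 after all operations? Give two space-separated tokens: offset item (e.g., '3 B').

After op 1 (rotate(-2)): offset=3, physical=[A,B,C,D,E], logical=[D,E,A,B,C]
After op 2 (swap(3, 1)): offset=3, physical=[A,E,C,D,B], logical=[D,B,A,E,C]
After op 3 (rotate(+3)): offset=1, physical=[A,E,C,D,B], logical=[E,C,D,B,A]
After op 4 (rotate(-2)): offset=4, physical=[A,E,C,D,B], logical=[B,A,E,C,D]
After op 5 (replace(2, 'f')): offset=4, physical=[A,f,C,D,B], logical=[B,A,f,C,D]
After op 6 (replace(0, 'k')): offset=4, physical=[A,f,C,D,k], logical=[k,A,f,C,D]
After op 7 (replace(1, 'k')): offset=4, physical=[k,f,C,D,k], logical=[k,k,f,C,D]
After op 8 (rotate(-3)): offset=1, physical=[k,f,C,D,k], logical=[f,C,D,k,k]

Answer: 1 f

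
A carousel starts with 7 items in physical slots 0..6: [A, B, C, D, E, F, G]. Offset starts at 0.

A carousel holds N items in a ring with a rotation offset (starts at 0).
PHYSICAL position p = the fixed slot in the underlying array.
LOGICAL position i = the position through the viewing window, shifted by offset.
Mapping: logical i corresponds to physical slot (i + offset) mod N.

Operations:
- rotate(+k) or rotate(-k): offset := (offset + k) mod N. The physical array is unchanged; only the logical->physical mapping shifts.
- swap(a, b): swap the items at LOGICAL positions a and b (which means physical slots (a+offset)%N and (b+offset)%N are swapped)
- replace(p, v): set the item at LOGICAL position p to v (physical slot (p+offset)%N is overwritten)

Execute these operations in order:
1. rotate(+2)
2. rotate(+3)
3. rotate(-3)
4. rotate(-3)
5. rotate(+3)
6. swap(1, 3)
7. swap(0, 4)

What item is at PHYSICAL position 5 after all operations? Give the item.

After op 1 (rotate(+2)): offset=2, physical=[A,B,C,D,E,F,G], logical=[C,D,E,F,G,A,B]
After op 2 (rotate(+3)): offset=5, physical=[A,B,C,D,E,F,G], logical=[F,G,A,B,C,D,E]
After op 3 (rotate(-3)): offset=2, physical=[A,B,C,D,E,F,G], logical=[C,D,E,F,G,A,B]
After op 4 (rotate(-3)): offset=6, physical=[A,B,C,D,E,F,G], logical=[G,A,B,C,D,E,F]
After op 5 (rotate(+3)): offset=2, physical=[A,B,C,D,E,F,G], logical=[C,D,E,F,G,A,B]
After op 6 (swap(1, 3)): offset=2, physical=[A,B,C,F,E,D,G], logical=[C,F,E,D,G,A,B]
After op 7 (swap(0, 4)): offset=2, physical=[A,B,G,F,E,D,C], logical=[G,F,E,D,C,A,B]

Answer: D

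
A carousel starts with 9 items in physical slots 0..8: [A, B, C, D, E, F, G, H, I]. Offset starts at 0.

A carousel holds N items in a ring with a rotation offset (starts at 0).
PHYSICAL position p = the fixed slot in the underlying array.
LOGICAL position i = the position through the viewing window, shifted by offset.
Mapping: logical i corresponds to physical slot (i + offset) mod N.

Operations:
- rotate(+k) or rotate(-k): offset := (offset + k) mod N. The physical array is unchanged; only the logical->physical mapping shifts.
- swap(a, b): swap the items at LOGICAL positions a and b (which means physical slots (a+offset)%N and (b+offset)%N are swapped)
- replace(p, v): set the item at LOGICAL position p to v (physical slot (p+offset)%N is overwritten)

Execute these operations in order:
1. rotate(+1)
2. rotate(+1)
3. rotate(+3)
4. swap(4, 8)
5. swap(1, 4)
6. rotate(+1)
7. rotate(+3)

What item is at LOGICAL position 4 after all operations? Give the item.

After op 1 (rotate(+1)): offset=1, physical=[A,B,C,D,E,F,G,H,I], logical=[B,C,D,E,F,G,H,I,A]
After op 2 (rotate(+1)): offset=2, physical=[A,B,C,D,E,F,G,H,I], logical=[C,D,E,F,G,H,I,A,B]
After op 3 (rotate(+3)): offset=5, physical=[A,B,C,D,E,F,G,H,I], logical=[F,G,H,I,A,B,C,D,E]
After op 4 (swap(4, 8)): offset=5, physical=[E,B,C,D,A,F,G,H,I], logical=[F,G,H,I,E,B,C,D,A]
After op 5 (swap(1, 4)): offset=5, physical=[G,B,C,D,A,F,E,H,I], logical=[F,E,H,I,G,B,C,D,A]
After op 6 (rotate(+1)): offset=6, physical=[G,B,C,D,A,F,E,H,I], logical=[E,H,I,G,B,C,D,A,F]
After op 7 (rotate(+3)): offset=0, physical=[G,B,C,D,A,F,E,H,I], logical=[G,B,C,D,A,F,E,H,I]

Answer: A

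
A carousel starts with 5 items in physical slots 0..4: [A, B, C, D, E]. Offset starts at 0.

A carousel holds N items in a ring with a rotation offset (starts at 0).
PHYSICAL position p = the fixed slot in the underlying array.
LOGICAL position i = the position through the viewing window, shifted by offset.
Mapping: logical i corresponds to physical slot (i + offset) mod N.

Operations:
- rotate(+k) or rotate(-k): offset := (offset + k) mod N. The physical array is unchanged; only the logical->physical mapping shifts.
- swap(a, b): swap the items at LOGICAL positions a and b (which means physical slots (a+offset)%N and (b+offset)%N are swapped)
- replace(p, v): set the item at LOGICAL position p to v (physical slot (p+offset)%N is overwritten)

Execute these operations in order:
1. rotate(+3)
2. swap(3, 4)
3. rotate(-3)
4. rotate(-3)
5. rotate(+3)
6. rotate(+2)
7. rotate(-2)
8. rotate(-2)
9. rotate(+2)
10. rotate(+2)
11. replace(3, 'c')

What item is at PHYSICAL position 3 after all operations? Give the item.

After op 1 (rotate(+3)): offset=3, physical=[A,B,C,D,E], logical=[D,E,A,B,C]
After op 2 (swap(3, 4)): offset=3, physical=[A,C,B,D,E], logical=[D,E,A,C,B]
After op 3 (rotate(-3)): offset=0, physical=[A,C,B,D,E], logical=[A,C,B,D,E]
After op 4 (rotate(-3)): offset=2, physical=[A,C,B,D,E], logical=[B,D,E,A,C]
After op 5 (rotate(+3)): offset=0, physical=[A,C,B,D,E], logical=[A,C,B,D,E]
After op 6 (rotate(+2)): offset=2, physical=[A,C,B,D,E], logical=[B,D,E,A,C]
After op 7 (rotate(-2)): offset=0, physical=[A,C,B,D,E], logical=[A,C,B,D,E]
After op 8 (rotate(-2)): offset=3, physical=[A,C,B,D,E], logical=[D,E,A,C,B]
After op 9 (rotate(+2)): offset=0, physical=[A,C,B,D,E], logical=[A,C,B,D,E]
After op 10 (rotate(+2)): offset=2, physical=[A,C,B,D,E], logical=[B,D,E,A,C]
After op 11 (replace(3, 'c')): offset=2, physical=[c,C,B,D,E], logical=[B,D,E,c,C]

Answer: D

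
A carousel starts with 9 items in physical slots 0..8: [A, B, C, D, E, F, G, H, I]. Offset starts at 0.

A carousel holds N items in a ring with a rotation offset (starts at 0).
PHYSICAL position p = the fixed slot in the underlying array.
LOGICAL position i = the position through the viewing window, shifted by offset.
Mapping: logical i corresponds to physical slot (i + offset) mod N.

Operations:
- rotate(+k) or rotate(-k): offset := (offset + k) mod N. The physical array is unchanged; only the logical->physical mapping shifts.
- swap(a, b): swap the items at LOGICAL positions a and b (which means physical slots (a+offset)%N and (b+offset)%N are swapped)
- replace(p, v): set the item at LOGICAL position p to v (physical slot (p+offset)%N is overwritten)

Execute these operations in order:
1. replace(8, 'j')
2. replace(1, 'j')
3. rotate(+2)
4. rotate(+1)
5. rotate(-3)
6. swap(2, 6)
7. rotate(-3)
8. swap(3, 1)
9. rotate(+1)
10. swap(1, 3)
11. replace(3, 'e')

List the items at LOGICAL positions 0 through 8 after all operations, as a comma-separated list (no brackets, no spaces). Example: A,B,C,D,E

After op 1 (replace(8, 'j')): offset=0, physical=[A,B,C,D,E,F,G,H,j], logical=[A,B,C,D,E,F,G,H,j]
After op 2 (replace(1, 'j')): offset=0, physical=[A,j,C,D,E,F,G,H,j], logical=[A,j,C,D,E,F,G,H,j]
After op 3 (rotate(+2)): offset=2, physical=[A,j,C,D,E,F,G,H,j], logical=[C,D,E,F,G,H,j,A,j]
After op 4 (rotate(+1)): offset=3, physical=[A,j,C,D,E,F,G,H,j], logical=[D,E,F,G,H,j,A,j,C]
After op 5 (rotate(-3)): offset=0, physical=[A,j,C,D,E,F,G,H,j], logical=[A,j,C,D,E,F,G,H,j]
After op 6 (swap(2, 6)): offset=0, physical=[A,j,G,D,E,F,C,H,j], logical=[A,j,G,D,E,F,C,H,j]
After op 7 (rotate(-3)): offset=6, physical=[A,j,G,D,E,F,C,H,j], logical=[C,H,j,A,j,G,D,E,F]
After op 8 (swap(3, 1)): offset=6, physical=[H,j,G,D,E,F,C,A,j], logical=[C,A,j,H,j,G,D,E,F]
After op 9 (rotate(+1)): offset=7, physical=[H,j,G,D,E,F,C,A,j], logical=[A,j,H,j,G,D,E,F,C]
After op 10 (swap(1, 3)): offset=7, physical=[H,j,G,D,E,F,C,A,j], logical=[A,j,H,j,G,D,E,F,C]
After op 11 (replace(3, 'e')): offset=7, physical=[H,e,G,D,E,F,C,A,j], logical=[A,j,H,e,G,D,E,F,C]

Answer: A,j,H,e,G,D,E,F,C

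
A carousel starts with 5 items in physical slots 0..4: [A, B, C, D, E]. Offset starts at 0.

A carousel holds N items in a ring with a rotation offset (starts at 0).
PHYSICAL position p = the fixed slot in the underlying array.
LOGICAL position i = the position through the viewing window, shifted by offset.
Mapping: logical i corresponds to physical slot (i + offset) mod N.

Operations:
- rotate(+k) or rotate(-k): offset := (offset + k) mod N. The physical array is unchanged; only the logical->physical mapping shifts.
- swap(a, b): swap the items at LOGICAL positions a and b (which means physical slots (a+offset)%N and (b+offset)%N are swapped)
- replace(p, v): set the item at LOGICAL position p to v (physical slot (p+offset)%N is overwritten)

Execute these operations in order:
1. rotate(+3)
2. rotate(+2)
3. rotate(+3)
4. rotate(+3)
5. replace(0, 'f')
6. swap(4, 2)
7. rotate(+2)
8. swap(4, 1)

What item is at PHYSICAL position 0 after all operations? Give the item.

After op 1 (rotate(+3)): offset=3, physical=[A,B,C,D,E], logical=[D,E,A,B,C]
After op 2 (rotate(+2)): offset=0, physical=[A,B,C,D,E], logical=[A,B,C,D,E]
After op 3 (rotate(+3)): offset=3, physical=[A,B,C,D,E], logical=[D,E,A,B,C]
After op 4 (rotate(+3)): offset=1, physical=[A,B,C,D,E], logical=[B,C,D,E,A]
After op 5 (replace(0, 'f')): offset=1, physical=[A,f,C,D,E], logical=[f,C,D,E,A]
After op 6 (swap(4, 2)): offset=1, physical=[D,f,C,A,E], logical=[f,C,A,E,D]
After op 7 (rotate(+2)): offset=3, physical=[D,f,C,A,E], logical=[A,E,D,f,C]
After op 8 (swap(4, 1)): offset=3, physical=[D,f,E,A,C], logical=[A,C,D,f,E]

Answer: D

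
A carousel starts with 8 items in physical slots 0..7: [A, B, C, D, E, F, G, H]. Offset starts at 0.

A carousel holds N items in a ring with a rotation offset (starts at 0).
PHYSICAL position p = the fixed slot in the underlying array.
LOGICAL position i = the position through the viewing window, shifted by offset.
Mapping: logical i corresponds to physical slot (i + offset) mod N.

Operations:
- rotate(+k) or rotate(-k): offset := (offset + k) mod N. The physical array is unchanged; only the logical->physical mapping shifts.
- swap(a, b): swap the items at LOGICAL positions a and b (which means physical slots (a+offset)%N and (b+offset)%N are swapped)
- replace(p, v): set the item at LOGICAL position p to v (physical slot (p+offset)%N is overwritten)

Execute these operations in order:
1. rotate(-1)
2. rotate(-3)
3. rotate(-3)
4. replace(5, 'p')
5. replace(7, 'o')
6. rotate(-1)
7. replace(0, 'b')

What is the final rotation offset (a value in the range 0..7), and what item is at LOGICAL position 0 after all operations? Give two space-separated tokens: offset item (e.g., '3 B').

Answer: 0 b

Derivation:
After op 1 (rotate(-1)): offset=7, physical=[A,B,C,D,E,F,G,H], logical=[H,A,B,C,D,E,F,G]
After op 2 (rotate(-3)): offset=4, physical=[A,B,C,D,E,F,G,H], logical=[E,F,G,H,A,B,C,D]
After op 3 (rotate(-3)): offset=1, physical=[A,B,C,D,E,F,G,H], logical=[B,C,D,E,F,G,H,A]
After op 4 (replace(5, 'p')): offset=1, physical=[A,B,C,D,E,F,p,H], logical=[B,C,D,E,F,p,H,A]
After op 5 (replace(7, 'o')): offset=1, physical=[o,B,C,D,E,F,p,H], logical=[B,C,D,E,F,p,H,o]
After op 6 (rotate(-1)): offset=0, physical=[o,B,C,D,E,F,p,H], logical=[o,B,C,D,E,F,p,H]
After op 7 (replace(0, 'b')): offset=0, physical=[b,B,C,D,E,F,p,H], logical=[b,B,C,D,E,F,p,H]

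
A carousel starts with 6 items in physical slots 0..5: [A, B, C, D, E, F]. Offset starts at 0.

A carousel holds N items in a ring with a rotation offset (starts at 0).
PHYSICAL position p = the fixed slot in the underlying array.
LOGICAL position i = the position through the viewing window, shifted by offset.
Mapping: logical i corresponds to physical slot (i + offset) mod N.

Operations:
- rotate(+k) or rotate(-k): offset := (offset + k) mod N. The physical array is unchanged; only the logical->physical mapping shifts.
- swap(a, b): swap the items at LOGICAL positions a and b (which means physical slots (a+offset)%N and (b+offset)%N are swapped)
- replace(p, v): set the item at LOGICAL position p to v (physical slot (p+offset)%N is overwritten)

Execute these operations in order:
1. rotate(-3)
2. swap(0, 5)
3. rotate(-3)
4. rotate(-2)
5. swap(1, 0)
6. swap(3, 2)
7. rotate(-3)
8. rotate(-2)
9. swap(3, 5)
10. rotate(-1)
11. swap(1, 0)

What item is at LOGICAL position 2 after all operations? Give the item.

Answer: B

Derivation:
After op 1 (rotate(-3)): offset=3, physical=[A,B,C,D,E,F], logical=[D,E,F,A,B,C]
After op 2 (swap(0, 5)): offset=3, physical=[A,B,D,C,E,F], logical=[C,E,F,A,B,D]
After op 3 (rotate(-3)): offset=0, physical=[A,B,D,C,E,F], logical=[A,B,D,C,E,F]
After op 4 (rotate(-2)): offset=4, physical=[A,B,D,C,E,F], logical=[E,F,A,B,D,C]
After op 5 (swap(1, 0)): offset=4, physical=[A,B,D,C,F,E], logical=[F,E,A,B,D,C]
After op 6 (swap(3, 2)): offset=4, physical=[B,A,D,C,F,E], logical=[F,E,B,A,D,C]
After op 7 (rotate(-3)): offset=1, physical=[B,A,D,C,F,E], logical=[A,D,C,F,E,B]
After op 8 (rotate(-2)): offset=5, physical=[B,A,D,C,F,E], logical=[E,B,A,D,C,F]
After op 9 (swap(3, 5)): offset=5, physical=[B,A,F,C,D,E], logical=[E,B,A,F,C,D]
After op 10 (rotate(-1)): offset=4, physical=[B,A,F,C,D,E], logical=[D,E,B,A,F,C]
After op 11 (swap(1, 0)): offset=4, physical=[B,A,F,C,E,D], logical=[E,D,B,A,F,C]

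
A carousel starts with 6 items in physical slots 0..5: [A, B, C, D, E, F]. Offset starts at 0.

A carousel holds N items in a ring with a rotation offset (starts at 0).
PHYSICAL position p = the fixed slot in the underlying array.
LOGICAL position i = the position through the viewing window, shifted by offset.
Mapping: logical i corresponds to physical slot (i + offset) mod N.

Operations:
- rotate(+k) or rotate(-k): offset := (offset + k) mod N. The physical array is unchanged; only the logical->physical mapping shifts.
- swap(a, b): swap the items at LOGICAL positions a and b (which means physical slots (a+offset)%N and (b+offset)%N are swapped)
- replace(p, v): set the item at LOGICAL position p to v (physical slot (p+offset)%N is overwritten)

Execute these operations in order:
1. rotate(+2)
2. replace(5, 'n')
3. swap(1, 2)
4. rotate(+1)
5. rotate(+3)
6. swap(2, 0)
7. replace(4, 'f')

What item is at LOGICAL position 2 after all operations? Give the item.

Answer: A

Derivation:
After op 1 (rotate(+2)): offset=2, physical=[A,B,C,D,E,F], logical=[C,D,E,F,A,B]
After op 2 (replace(5, 'n')): offset=2, physical=[A,n,C,D,E,F], logical=[C,D,E,F,A,n]
After op 3 (swap(1, 2)): offset=2, physical=[A,n,C,E,D,F], logical=[C,E,D,F,A,n]
After op 4 (rotate(+1)): offset=3, physical=[A,n,C,E,D,F], logical=[E,D,F,A,n,C]
After op 5 (rotate(+3)): offset=0, physical=[A,n,C,E,D,F], logical=[A,n,C,E,D,F]
After op 6 (swap(2, 0)): offset=0, physical=[C,n,A,E,D,F], logical=[C,n,A,E,D,F]
After op 7 (replace(4, 'f')): offset=0, physical=[C,n,A,E,f,F], logical=[C,n,A,E,f,F]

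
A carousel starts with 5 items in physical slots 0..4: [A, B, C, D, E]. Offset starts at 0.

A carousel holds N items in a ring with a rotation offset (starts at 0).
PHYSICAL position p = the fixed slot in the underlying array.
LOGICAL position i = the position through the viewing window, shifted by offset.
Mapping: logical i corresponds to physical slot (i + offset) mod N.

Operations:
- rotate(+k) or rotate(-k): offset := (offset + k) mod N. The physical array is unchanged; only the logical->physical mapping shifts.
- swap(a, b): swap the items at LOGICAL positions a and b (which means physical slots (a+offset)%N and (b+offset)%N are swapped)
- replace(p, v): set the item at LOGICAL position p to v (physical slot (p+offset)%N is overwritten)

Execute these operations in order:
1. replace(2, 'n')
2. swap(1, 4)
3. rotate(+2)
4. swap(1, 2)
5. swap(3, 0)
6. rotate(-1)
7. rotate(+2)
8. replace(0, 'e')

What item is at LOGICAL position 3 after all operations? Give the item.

After op 1 (replace(2, 'n')): offset=0, physical=[A,B,n,D,E], logical=[A,B,n,D,E]
After op 2 (swap(1, 4)): offset=0, physical=[A,E,n,D,B], logical=[A,E,n,D,B]
After op 3 (rotate(+2)): offset=2, physical=[A,E,n,D,B], logical=[n,D,B,A,E]
After op 4 (swap(1, 2)): offset=2, physical=[A,E,n,B,D], logical=[n,B,D,A,E]
After op 5 (swap(3, 0)): offset=2, physical=[n,E,A,B,D], logical=[A,B,D,n,E]
After op 6 (rotate(-1)): offset=1, physical=[n,E,A,B,D], logical=[E,A,B,D,n]
After op 7 (rotate(+2)): offset=3, physical=[n,E,A,B,D], logical=[B,D,n,E,A]
After op 8 (replace(0, 'e')): offset=3, physical=[n,E,A,e,D], logical=[e,D,n,E,A]

Answer: E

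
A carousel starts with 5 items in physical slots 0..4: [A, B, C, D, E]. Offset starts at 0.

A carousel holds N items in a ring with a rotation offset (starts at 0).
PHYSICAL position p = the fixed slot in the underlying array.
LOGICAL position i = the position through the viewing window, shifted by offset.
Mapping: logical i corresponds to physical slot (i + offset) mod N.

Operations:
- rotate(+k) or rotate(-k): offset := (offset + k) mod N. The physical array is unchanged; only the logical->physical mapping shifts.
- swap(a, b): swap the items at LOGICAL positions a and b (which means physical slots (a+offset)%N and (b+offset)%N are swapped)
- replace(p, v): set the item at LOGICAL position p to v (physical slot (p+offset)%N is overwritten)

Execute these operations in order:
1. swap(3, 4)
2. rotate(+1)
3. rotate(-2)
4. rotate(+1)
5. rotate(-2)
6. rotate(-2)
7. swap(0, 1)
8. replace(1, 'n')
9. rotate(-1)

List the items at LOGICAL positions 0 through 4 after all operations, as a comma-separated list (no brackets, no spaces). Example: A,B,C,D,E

Answer: A,C,n,E,D

Derivation:
After op 1 (swap(3, 4)): offset=0, physical=[A,B,C,E,D], logical=[A,B,C,E,D]
After op 2 (rotate(+1)): offset=1, physical=[A,B,C,E,D], logical=[B,C,E,D,A]
After op 3 (rotate(-2)): offset=4, physical=[A,B,C,E,D], logical=[D,A,B,C,E]
After op 4 (rotate(+1)): offset=0, physical=[A,B,C,E,D], logical=[A,B,C,E,D]
After op 5 (rotate(-2)): offset=3, physical=[A,B,C,E,D], logical=[E,D,A,B,C]
After op 6 (rotate(-2)): offset=1, physical=[A,B,C,E,D], logical=[B,C,E,D,A]
After op 7 (swap(0, 1)): offset=1, physical=[A,C,B,E,D], logical=[C,B,E,D,A]
After op 8 (replace(1, 'n')): offset=1, physical=[A,C,n,E,D], logical=[C,n,E,D,A]
After op 9 (rotate(-1)): offset=0, physical=[A,C,n,E,D], logical=[A,C,n,E,D]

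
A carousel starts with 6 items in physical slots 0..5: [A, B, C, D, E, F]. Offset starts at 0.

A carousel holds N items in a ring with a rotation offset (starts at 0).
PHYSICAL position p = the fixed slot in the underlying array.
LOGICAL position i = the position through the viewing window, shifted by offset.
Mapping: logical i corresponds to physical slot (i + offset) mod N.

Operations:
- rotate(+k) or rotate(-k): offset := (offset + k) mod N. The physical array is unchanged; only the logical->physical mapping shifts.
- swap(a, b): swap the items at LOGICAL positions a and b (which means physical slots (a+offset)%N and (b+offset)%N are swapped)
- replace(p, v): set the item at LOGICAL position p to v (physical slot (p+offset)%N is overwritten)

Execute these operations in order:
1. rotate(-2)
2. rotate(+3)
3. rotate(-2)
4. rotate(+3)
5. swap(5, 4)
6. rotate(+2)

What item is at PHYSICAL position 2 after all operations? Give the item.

Answer: C

Derivation:
After op 1 (rotate(-2)): offset=4, physical=[A,B,C,D,E,F], logical=[E,F,A,B,C,D]
After op 2 (rotate(+3)): offset=1, physical=[A,B,C,D,E,F], logical=[B,C,D,E,F,A]
After op 3 (rotate(-2)): offset=5, physical=[A,B,C,D,E,F], logical=[F,A,B,C,D,E]
After op 4 (rotate(+3)): offset=2, physical=[A,B,C,D,E,F], logical=[C,D,E,F,A,B]
After op 5 (swap(5, 4)): offset=2, physical=[B,A,C,D,E,F], logical=[C,D,E,F,B,A]
After op 6 (rotate(+2)): offset=4, physical=[B,A,C,D,E,F], logical=[E,F,B,A,C,D]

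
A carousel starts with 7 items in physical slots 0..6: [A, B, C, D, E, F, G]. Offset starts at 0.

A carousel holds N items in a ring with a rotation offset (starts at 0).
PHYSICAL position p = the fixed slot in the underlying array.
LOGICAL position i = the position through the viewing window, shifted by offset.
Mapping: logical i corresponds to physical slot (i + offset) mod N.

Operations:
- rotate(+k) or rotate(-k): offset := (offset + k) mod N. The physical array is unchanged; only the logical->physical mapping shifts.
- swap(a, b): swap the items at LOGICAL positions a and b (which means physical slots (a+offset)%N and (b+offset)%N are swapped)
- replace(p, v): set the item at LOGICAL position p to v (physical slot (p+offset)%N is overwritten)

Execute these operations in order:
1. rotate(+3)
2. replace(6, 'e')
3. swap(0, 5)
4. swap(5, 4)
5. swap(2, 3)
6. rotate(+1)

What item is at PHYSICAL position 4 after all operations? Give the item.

Answer: E

Derivation:
After op 1 (rotate(+3)): offset=3, physical=[A,B,C,D,E,F,G], logical=[D,E,F,G,A,B,C]
After op 2 (replace(6, 'e')): offset=3, physical=[A,B,e,D,E,F,G], logical=[D,E,F,G,A,B,e]
After op 3 (swap(0, 5)): offset=3, physical=[A,D,e,B,E,F,G], logical=[B,E,F,G,A,D,e]
After op 4 (swap(5, 4)): offset=3, physical=[D,A,e,B,E,F,G], logical=[B,E,F,G,D,A,e]
After op 5 (swap(2, 3)): offset=3, physical=[D,A,e,B,E,G,F], logical=[B,E,G,F,D,A,e]
After op 6 (rotate(+1)): offset=4, physical=[D,A,e,B,E,G,F], logical=[E,G,F,D,A,e,B]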